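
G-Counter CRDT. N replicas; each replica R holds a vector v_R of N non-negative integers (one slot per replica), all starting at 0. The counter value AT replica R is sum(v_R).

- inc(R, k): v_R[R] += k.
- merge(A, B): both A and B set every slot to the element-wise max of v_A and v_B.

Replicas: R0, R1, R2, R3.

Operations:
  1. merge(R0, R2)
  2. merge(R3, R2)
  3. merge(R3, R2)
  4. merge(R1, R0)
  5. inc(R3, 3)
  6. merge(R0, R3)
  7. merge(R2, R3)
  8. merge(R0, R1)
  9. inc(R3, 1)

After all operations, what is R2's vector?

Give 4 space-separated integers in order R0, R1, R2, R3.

Answer: 0 0 0 3

Derivation:
Op 1: merge R0<->R2 -> R0=(0,0,0,0) R2=(0,0,0,0)
Op 2: merge R3<->R2 -> R3=(0,0,0,0) R2=(0,0,0,0)
Op 3: merge R3<->R2 -> R3=(0,0,0,0) R2=(0,0,0,0)
Op 4: merge R1<->R0 -> R1=(0,0,0,0) R0=(0,0,0,0)
Op 5: inc R3 by 3 -> R3=(0,0,0,3) value=3
Op 6: merge R0<->R3 -> R0=(0,0,0,3) R3=(0,0,0,3)
Op 7: merge R2<->R3 -> R2=(0,0,0,3) R3=(0,0,0,3)
Op 8: merge R0<->R1 -> R0=(0,0,0,3) R1=(0,0,0,3)
Op 9: inc R3 by 1 -> R3=(0,0,0,4) value=4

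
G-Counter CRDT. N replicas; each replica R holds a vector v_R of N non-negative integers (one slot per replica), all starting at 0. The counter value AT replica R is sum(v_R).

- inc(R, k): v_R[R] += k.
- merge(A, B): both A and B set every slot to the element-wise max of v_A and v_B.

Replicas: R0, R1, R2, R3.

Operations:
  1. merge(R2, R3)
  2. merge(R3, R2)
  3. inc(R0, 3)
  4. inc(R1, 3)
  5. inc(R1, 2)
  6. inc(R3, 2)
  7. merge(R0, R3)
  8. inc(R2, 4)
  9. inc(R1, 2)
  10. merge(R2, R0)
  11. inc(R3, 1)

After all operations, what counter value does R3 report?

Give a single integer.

Op 1: merge R2<->R3 -> R2=(0,0,0,0) R3=(0,0,0,0)
Op 2: merge R3<->R2 -> R3=(0,0,0,0) R2=(0,0,0,0)
Op 3: inc R0 by 3 -> R0=(3,0,0,0) value=3
Op 4: inc R1 by 3 -> R1=(0,3,0,0) value=3
Op 5: inc R1 by 2 -> R1=(0,5,0,0) value=5
Op 6: inc R3 by 2 -> R3=(0,0,0,2) value=2
Op 7: merge R0<->R3 -> R0=(3,0,0,2) R3=(3,0,0,2)
Op 8: inc R2 by 4 -> R2=(0,0,4,0) value=4
Op 9: inc R1 by 2 -> R1=(0,7,0,0) value=7
Op 10: merge R2<->R0 -> R2=(3,0,4,2) R0=(3,0,4,2)
Op 11: inc R3 by 1 -> R3=(3,0,0,3) value=6

Answer: 6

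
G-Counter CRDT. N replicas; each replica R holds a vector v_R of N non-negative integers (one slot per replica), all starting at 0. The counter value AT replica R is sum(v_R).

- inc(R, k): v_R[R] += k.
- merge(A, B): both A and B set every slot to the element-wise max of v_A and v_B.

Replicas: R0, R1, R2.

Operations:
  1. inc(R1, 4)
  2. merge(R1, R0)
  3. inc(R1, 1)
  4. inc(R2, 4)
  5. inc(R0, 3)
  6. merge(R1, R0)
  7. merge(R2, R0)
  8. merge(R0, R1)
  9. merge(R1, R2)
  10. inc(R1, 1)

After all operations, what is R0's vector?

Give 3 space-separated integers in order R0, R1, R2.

Op 1: inc R1 by 4 -> R1=(0,4,0) value=4
Op 2: merge R1<->R0 -> R1=(0,4,0) R0=(0,4,0)
Op 3: inc R1 by 1 -> R1=(0,5,0) value=5
Op 4: inc R2 by 4 -> R2=(0,0,4) value=4
Op 5: inc R0 by 3 -> R0=(3,4,0) value=7
Op 6: merge R1<->R0 -> R1=(3,5,0) R0=(3,5,0)
Op 7: merge R2<->R0 -> R2=(3,5,4) R0=(3,5,4)
Op 8: merge R0<->R1 -> R0=(3,5,4) R1=(3,5,4)
Op 9: merge R1<->R2 -> R1=(3,5,4) R2=(3,5,4)
Op 10: inc R1 by 1 -> R1=(3,6,4) value=13

Answer: 3 5 4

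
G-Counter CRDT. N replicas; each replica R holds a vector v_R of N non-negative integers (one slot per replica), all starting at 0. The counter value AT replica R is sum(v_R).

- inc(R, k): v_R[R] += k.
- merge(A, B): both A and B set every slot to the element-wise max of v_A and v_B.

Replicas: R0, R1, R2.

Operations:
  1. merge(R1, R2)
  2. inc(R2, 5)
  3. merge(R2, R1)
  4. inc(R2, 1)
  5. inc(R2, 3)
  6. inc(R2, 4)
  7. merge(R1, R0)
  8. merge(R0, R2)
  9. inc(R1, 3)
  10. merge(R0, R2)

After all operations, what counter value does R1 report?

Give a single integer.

Answer: 8

Derivation:
Op 1: merge R1<->R2 -> R1=(0,0,0) R2=(0,0,0)
Op 2: inc R2 by 5 -> R2=(0,0,5) value=5
Op 3: merge R2<->R1 -> R2=(0,0,5) R1=(0,0,5)
Op 4: inc R2 by 1 -> R2=(0,0,6) value=6
Op 5: inc R2 by 3 -> R2=(0,0,9) value=9
Op 6: inc R2 by 4 -> R2=(0,0,13) value=13
Op 7: merge R1<->R0 -> R1=(0,0,5) R0=(0,0,5)
Op 8: merge R0<->R2 -> R0=(0,0,13) R2=(0,0,13)
Op 9: inc R1 by 3 -> R1=(0,3,5) value=8
Op 10: merge R0<->R2 -> R0=(0,0,13) R2=(0,0,13)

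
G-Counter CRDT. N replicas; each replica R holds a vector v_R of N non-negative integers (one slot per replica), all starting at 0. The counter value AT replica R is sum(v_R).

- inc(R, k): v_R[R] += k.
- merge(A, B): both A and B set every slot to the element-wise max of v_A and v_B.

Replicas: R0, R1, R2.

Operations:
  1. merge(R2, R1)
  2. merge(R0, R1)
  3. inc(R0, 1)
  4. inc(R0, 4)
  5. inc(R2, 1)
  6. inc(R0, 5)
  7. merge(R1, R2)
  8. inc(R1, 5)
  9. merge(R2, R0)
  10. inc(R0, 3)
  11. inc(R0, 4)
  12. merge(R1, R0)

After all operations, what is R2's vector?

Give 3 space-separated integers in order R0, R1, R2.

Op 1: merge R2<->R1 -> R2=(0,0,0) R1=(0,0,0)
Op 2: merge R0<->R1 -> R0=(0,0,0) R1=(0,0,0)
Op 3: inc R0 by 1 -> R0=(1,0,0) value=1
Op 4: inc R0 by 4 -> R0=(5,0,0) value=5
Op 5: inc R2 by 1 -> R2=(0,0,1) value=1
Op 6: inc R0 by 5 -> R0=(10,0,0) value=10
Op 7: merge R1<->R2 -> R1=(0,0,1) R2=(0,0,1)
Op 8: inc R1 by 5 -> R1=(0,5,1) value=6
Op 9: merge R2<->R0 -> R2=(10,0,1) R0=(10,0,1)
Op 10: inc R0 by 3 -> R0=(13,0,1) value=14
Op 11: inc R0 by 4 -> R0=(17,0,1) value=18
Op 12: merge R1<->R0 -> R1=(17,5,1) R0=(17,5,1)

Answer: 10 0 1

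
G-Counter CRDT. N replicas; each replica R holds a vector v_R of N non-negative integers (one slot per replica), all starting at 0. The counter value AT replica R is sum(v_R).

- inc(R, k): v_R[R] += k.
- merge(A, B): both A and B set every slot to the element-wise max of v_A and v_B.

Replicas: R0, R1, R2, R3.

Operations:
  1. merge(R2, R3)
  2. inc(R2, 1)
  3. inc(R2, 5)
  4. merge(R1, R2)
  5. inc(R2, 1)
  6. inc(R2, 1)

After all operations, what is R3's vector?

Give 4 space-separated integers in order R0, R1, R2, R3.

Answer: 0 0 0 0

Derivation:
Op 1: merge R2<->R3 -> R2=(0,0,0,0) R3=(0,0,0,0)
Op 2: inc R2 by 1 -> R2=(0,0,1,0) value=1
Op 3: inc R2 by 5 -> R2=(0,0,6,0) value=6
Op 4: merge R1<->R2 -> R1=(0,0,6,0) R2=(0,0,6,0)
Op 5: inc R2 by 1 -> R2=(0,0,7,0) value=7
Op 6: inc R2 by 1 -> R2=(0,0,8,0) value=8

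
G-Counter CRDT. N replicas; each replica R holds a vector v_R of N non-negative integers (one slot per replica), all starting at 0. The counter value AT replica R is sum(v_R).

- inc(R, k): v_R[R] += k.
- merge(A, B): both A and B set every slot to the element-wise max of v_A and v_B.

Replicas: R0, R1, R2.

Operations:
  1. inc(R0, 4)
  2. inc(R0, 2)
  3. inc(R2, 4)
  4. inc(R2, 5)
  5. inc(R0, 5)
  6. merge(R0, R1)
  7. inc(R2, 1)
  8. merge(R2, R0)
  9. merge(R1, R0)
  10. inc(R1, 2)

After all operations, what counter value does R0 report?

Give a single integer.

Op 1: inc R0 by 4 -> R0=(4,0,0) value=4
Op 2: inc R0 by 2 -> R0=(6,0,0) value=6
Op 3: inc R2 by 4 -> R2=(0,0,4) value=4
Op 4: inc R2 by 5 -> R2=(0,0,9) value=9
Op 5: inc R0 by 5 -> R0=(11,0,0) value=11
Op 6: merge R0<->R1 -> R0=(11,0,0) R1=(11,0,0)
Op 7: inc R2 by 1 -> R2=(0,0,10) value=10
Op 8: merge R2<->R0 -> R2=(11,0,10) R0=(11,0,10)
Op 9: merge R1<->R0 -> R1=(11,0,10) R0=(11,0,10)
Op 10: inc R1 by 2 -> R1=(11,2,10) value=23

Answer: 21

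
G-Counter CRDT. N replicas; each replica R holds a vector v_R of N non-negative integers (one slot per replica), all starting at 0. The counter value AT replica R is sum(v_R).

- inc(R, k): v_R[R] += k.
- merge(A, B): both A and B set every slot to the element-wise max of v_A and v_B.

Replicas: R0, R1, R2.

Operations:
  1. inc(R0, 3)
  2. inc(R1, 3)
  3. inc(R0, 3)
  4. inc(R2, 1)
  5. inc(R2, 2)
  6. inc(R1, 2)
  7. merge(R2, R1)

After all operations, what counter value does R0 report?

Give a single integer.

Answer: 6

Derivation:
Op 1: inc R0 by 3 -> R0=(3,0,0) value=3
Op 2: inc R1 by 3 -> R1=(0,3,0) value=3
Op 3: inc R0 by 3 -> R0=(6,0,0) value=6
Op 4: inc R2 by 1 -> R2=(0,0,1) value=1
Op 5: inc R2 by 2 -> R2=(0,0,3) value=3
Op 6: inc R1 by 2 -> R1=(0,5,0) value=5
Op 7: merge R2<->R1 -> R2=(0,5,3) R1=(0,5,3)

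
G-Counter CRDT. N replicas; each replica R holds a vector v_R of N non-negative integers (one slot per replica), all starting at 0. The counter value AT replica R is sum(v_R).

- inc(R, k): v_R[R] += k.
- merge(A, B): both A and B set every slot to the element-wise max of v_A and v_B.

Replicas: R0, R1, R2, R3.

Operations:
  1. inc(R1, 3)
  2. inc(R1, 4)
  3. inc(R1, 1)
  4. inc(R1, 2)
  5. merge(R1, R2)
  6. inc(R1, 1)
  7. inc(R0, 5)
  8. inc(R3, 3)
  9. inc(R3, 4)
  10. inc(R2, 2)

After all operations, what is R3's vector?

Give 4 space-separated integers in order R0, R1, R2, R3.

Answer: 0 0 0 7

Derivation:
Op 1: inc R1 by 3 -> R1=(0,3,0,0) value=3
Op 2: inc R1 by 4 -> R1=(0,7,0,0) value=7
Op 3: inc R1 by 1 -> R1=(0,8,0,0) value=8
Op 4: inc R1 by 2 -> R1=(0,10,0,0) value=10
Op 5: merge R1<->R2 -> R1=(0,10,0,0) R2=(0,10,0,0)
Op 6: inc R1 by 1 -> R1=(0,11,0,0) value=11
Op 7: inc R0 by 5 -> R0=(5,0,0,0) value=5
Op 8: inc R3 by 3 -> R3=(0,0,0,3) value=3
Op 9: inc R3 by 4 -> R3=(0,0,0,7) value=7
Op 10: inc R2 by 2 -> R2=(0,10,2,0) value=12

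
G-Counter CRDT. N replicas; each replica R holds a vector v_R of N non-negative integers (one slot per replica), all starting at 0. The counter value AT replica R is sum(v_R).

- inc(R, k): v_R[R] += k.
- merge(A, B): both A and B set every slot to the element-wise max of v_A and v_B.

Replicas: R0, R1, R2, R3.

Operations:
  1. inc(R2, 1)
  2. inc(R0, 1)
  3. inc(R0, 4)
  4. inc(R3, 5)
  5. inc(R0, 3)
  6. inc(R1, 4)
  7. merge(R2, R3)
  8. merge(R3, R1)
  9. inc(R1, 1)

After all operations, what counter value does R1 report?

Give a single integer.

Op 1: inc R2 by 1 -> R2=(0,0,1,0) value=1
Op 2: inc R0 by 1 -> R0=(1,0,0,0) value=1
Op 3: inc R0 by 4 -> R0=(5,0,0,0) value=5
Op 4: inc R3 by 5 -> R3=(0,0,0,5) value=5
Op 5: inc R0 by 3 -> R0=(8,0,0,0) value=8
Op 6: inc R1 by 4 -> R1=(0,4,0,0) value=4
Op 7: merge R2<->R3 -> R2=(0,0,1,5) R3=(0,0,1,5)
Op 8: merge R3<->R1 -> R3=(0,4,1,5) R1=(0,4,1,5)
Op 9: inc R1 by 1 -> R1=(0,5,1,5) value=11

Answer: 11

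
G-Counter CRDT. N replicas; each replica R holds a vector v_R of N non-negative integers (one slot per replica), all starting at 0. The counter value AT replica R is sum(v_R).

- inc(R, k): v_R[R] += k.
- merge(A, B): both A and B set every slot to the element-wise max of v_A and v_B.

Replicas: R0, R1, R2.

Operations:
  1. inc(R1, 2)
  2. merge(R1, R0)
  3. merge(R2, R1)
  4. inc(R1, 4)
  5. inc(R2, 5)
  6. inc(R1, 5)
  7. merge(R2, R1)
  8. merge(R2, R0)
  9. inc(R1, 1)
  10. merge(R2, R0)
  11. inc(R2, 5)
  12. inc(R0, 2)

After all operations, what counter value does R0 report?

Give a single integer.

Answer: 18

Derivation:
Op 1: inc R1 by 2 -> R1=(0,2,0) value=2
Op 2: merge R1<->R0 -> R1=(0,2,0) R0=(0,2,0)
Op 3: merge R2<->R1 -> R2=(0,2,0) R1=(0,2,0)
Op 4: inc R1 by 4 -> R1=(0,6,0) value=6
Op 5: inc R2 by 5 -> R2=(0,2,5) value=7
Op 6: inc R1 by 5 -> R1=(0,11,0) value=11
Op 7: merge R2<->R1 -> R2=(0,11,5) R1=(0,11,5)
Op 8: merge R2<->R0 -> R2=(0,11,5) R0=(0,11,5)
Op 9: inc R1 by 1 -> R1=(0,12,5) value=17
Op 10: merge R2<->R0 -> R2=(0,11,5) R0=(0,11,5)
Op 11: inc R2 by 5 -> R2=(0,11,10) value=21
Op 12: inc R0 by 2 -> R0=(2,11,5) value=18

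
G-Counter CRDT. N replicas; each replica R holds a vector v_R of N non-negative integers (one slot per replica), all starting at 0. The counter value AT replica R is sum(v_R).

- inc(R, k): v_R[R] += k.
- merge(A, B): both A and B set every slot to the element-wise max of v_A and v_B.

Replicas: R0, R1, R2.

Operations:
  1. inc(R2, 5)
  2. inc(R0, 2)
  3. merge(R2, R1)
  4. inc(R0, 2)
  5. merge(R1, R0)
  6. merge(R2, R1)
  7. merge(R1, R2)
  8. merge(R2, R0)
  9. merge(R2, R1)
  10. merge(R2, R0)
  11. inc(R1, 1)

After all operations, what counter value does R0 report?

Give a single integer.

Op 1: inc R2 by 5 -> R2=(0,0,5) value=5
Op 2: inc R0 by 2 -> R0=(2,0,0) value=2
Op 3: merge R2<->R1 -> R2=(0,0,5) R1=(0,0,5)
Op 4: inc R0 by 2 -> R0=(4,0,0) value=4
Op 5: merge R1<->R0 -> R1=(4,0,5) R0=(4,0,5)
Op 6: merge R2<->R1 -> R2=(4,0,5) R1=(4,0,5)
Op 7: merge R1<->R2 -> R1=(4,0,5) R2=(4,0,5)
Op 8: merge R2<->R0 -> R2=(4,0,5) R0=(4,0,5)
Op 9: merge R2<->R1 -> R2=(4,0,5) R1=(4,0,5)
Op 10: merge R2<->R0 -> R2=(4,0,5) R0=(4,0,5)
Op 11: inc R1 by 1 -> R1=(4,1,5) value=10

Answer: 9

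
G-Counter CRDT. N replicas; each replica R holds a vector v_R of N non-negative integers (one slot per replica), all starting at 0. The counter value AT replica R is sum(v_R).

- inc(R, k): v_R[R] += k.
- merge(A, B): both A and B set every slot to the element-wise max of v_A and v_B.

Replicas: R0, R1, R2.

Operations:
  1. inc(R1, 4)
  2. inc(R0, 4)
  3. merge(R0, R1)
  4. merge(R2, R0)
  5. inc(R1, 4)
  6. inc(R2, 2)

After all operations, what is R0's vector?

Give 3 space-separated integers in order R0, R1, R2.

Answer: 4 4 0

Derivation:
Op 1: inc R1 by 4 -> R1=(0,4,0) value=4
Op 2: inc R0 by 4 -> R0=(4,0,0) value=4
Op 3: merge R0<->R1 -> R0=(4,4,0) R1=(4,4,0)
Op 4: merge R2<->R0 -> R2=(4,4,0) R0=(4,4,0)
Op 5: inc R1 by 4 -> R1=(4,8,0) value=12
Op 6: inc R2 by 2 -> R2=(4,4,2) value=10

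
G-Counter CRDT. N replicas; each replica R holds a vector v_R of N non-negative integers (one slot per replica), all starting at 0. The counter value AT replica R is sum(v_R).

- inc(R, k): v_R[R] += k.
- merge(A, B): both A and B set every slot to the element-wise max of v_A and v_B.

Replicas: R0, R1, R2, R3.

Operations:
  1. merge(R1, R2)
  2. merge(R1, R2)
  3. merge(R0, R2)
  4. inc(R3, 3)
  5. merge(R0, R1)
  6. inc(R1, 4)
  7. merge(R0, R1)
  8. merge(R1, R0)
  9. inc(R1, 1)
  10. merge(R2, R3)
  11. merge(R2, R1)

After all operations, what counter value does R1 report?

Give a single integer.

Answer: 8

Derivation:
Op 1: merge R1<->R2 -> R1=(0,0,0,0) R2=(0,0,0,0)
Op 2: merge R1<->R2 -> R1=(0,0,0,0) R2=(0,0,0,0)
Op 3: merge R0<->R2 -> R0=(0,0,0,0) R2=(0,0,0,0)
Op 4: inc R3 by 3 -> R3=(0,0,0,3) value=3
Op 5: merge R0<->R1 -> R0=(0,0,0,0) R1=(0,0,0,0)
Op 6: inc R1 by 4 -> R1=(0,4,0,0) value=4
Op 7: merge R0<->R1 -> R0=(0,4,0,0) R1=(0,4,0,0)
Op 8: merge R1<->R0 -> R1=(0,4,0,0) R0=(0,4,0,0)
Op 9: inc R1 by 1 -> R1=(0,5,0,0) value=5
Op 10: merge R2<->R3 -> R2=(0,0,0,3) R3=(0,0,0,3)
Op 11: merge R2<->R1 -> R2=(0,5,0,3) R1=(0,5,0,3)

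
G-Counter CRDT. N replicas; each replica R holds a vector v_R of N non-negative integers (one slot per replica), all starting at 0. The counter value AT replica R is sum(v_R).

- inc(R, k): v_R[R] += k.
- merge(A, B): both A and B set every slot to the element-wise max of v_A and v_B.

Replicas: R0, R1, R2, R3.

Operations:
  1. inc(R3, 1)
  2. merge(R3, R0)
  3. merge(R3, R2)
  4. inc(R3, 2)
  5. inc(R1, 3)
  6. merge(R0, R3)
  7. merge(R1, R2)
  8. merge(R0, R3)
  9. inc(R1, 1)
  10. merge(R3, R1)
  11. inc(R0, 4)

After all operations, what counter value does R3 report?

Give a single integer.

Answer: 7

Derivation:
Op 1: inc R3 by 1 -> R3=(0,0,0,1) value=1
Op 2: merge R3<->R0 -> R3=(0,0,0,1) R0=(0,0,0,1)
Op 3: merge R3<->R2 -> R3=(0,0,0,1) R2=(0,0,0,1)
Op 4: inc R3 by 2 -> R3=(0,0,0,3) value=3
Op 5: inc R1 by 3 -> R1=(0,3,0,0) value=3
Op 6: merge R0<->R3 -> R0=(0,0,0,3) R3=(0,0,0,3)
Op 7: merge R1<->R2 -> R1=(0,3,0,1) R2=(0,3,0,1)
Op 8: merge R0<->R3 -> R0=(0,0,0,3) R3=(0,0,0,3)
Op 9: inc R1 by 1 -> R1=(0,4,0,1) value=5
Op 10: merge R3<->R1 -> R3=(0,4,0,3) R1=(0,4,0,3)
Op 11: inc R0 by 4 -> R0=(4,0,0,3) value=7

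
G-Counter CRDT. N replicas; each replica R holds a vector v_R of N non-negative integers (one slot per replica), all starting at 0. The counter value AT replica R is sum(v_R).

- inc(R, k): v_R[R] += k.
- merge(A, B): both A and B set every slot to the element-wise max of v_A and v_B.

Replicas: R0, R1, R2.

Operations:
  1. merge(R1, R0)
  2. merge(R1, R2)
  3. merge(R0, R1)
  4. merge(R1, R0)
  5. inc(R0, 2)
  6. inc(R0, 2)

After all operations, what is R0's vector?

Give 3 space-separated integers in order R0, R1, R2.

Op 1: merge R1<->R0 -> R1=(0,0,0) R0=(0,0,0)
Op 2: merge R1<->R2 -> R1=(0,0,0) R2=(0,0,0)
Op 3: merge R0<->R1 -> R0=(0,0,0) R1=(0,0,0)
Op 4: merge R1<->R0 -> R1=(0,0,0) R0=(0,0,0)
Op 5: inc R0 by 2 -> R0=(2,0,0) value=2
Op 6: inc R0 by 2 -> R0=(4,0,0) value=4

Answer: 4 0 0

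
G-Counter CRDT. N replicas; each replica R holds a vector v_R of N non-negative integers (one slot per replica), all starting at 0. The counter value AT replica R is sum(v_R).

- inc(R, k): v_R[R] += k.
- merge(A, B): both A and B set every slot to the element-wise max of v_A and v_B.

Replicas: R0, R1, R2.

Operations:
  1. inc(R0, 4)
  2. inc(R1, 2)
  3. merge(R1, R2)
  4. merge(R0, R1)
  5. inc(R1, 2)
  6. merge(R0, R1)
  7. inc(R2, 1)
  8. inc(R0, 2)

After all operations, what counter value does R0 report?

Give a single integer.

Answer: 10

Derivation:
Op 1: inc R0 by 4 -> R0=(4,0,0) value=4
Op 2: inc R1 by 2 -> R1=(0,2,0) value=2
Op 3: merge R1<->R2 -> R1=(0,2,0) R2=(0,2,0)
Op 4: merge R0<->R1 -> R0=(4,2,0) R1=(4,2,0)
Op 5: inc R1 by 2 -> R1=(4,4,0) value=8
Op 6: merge R0<->R1 -> R0=(4,4,0) R1=(4,4,0)
Op 7: inc R2 by 1 -> R2=(0,2,1) value=3
Op 8: inc R0 by 2 -> R0=(6,4,0) value=10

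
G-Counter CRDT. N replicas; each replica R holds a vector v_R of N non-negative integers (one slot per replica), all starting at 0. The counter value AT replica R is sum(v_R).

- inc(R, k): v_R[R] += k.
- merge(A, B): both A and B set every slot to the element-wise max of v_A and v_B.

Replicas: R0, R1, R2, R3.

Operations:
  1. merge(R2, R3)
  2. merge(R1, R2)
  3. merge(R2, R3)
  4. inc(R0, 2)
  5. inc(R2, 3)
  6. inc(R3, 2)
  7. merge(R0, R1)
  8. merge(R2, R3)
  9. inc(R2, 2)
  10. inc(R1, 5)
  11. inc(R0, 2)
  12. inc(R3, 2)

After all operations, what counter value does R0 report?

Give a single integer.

Op 1: merge R2<->R3 -> R2=(0,0,0,0) R3=(0,0,0,0)
Op 2: merge R1<->R2 -> R1=(0,0,0,0) R2=(0,0,0,0)
Op 3: merge R2<->R3 -> R2=(0,0,0,0) R3=(0,0,0,0)
Op 4: inc R0 by 2 -> R0=(2,0,0,0) value=2
Op 5: inc R2 by 3 -> R2=(0,0,3,0) value=3
Op 6: inc R3 by 2 -> R3=(0,0,0,2) value=2
Op 7: merge R0<->R1 -> R0=(2,0,0,0) R1=(2,0,0,0)
Op 8: merge R2<->R3 -> R2=(0,0,3,2) R3=(0,0,3,2)
Op 9: inc R2 by 2 -> R2=(0,0,5,2) value=7
Op 10: inc R1 by 5 -> R1=(2,5,0,0) value=7
Op 11: inc R0 by 2 -> R0=(4,0,0,0) value=4
Op 12: inc R3 by 2 -> R3=(0,0,3,4) value=7

Answer: 4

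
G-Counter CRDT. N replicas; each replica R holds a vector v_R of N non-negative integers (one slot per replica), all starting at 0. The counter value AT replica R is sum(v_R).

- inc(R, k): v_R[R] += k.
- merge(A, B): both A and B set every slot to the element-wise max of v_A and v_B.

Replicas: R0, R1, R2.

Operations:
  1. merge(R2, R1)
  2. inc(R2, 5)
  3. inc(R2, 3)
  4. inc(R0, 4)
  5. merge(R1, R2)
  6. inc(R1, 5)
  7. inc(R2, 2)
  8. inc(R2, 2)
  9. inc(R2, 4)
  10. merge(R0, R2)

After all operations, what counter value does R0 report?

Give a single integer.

Answer: 20

Derivation:
Op 1: merge R2<->R1 -> R2=(0,0,0) R1=(0,0,0)
Op 2: inc R2 by 5 -> R2=(0,0,5) value=5
Op 3: inc R2 by 3 -> R2=(0,0,8) value=8
Op 4: inc R0 by 4 -> R0=(4,0,0) value=4
Op 5: merge R1<->R2 -> R1=(0,0,8) R2=(0,0,8)
Op 6: inc R1 by 5 -> R1=(0,5,8) value=13
Op 7: inc R2 by 2 -> R2=(0,0,10) value=10
Op 8: inc R2 by 2 -> R2=(0,0,12) value=12
Op 9: inc R2 by 4 -> R2=(0,0,16) value=16
Op 10: merge R0<->R2 -> R0=(4,0,16) R2=(4,0,16)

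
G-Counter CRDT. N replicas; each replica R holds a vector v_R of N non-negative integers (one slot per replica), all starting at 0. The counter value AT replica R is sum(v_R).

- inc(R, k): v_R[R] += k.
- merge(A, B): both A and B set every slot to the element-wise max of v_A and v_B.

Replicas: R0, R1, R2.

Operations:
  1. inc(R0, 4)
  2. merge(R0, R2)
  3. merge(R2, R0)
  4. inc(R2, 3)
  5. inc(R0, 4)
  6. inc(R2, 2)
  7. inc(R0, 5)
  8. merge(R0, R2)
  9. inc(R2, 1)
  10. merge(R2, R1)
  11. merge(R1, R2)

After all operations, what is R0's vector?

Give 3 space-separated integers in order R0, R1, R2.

Answer: 13 0 5

Derivation:
Op 1: inc R0 by 4 -> R0=(4,0,0) value=4
Op 2: merge R0<->R2 -> R0=(4,0,0) R2=(4,0,0)
Op 3: merge R2<->R0 -> R2=(4,0,0) R0=(4,0,0)
Op 4: inc R2 by 3 -> R2=(4,0,3) value=7
Op 5: inc R0 by 4 -> R0=(8,0,0) value=8
Op 6: inc R2 by 2 -> R2=(4,0,5) value=9
Op 7: inc R0 by 5 -> R0=(13,0,0) value=13
Op 8: merge R0<->R2 -> R0=(13,0,5) R2=(13,0,5)
Op 9: inc R2 by 1 -> R2=(13,0,6) value=19
Op 10: merge R2<->R1 -> R2=(13,0,6) R1=(13,0,6)
Op 11: merge R1<->R2 -> R1=(13,0,6) R2=(13,0,6)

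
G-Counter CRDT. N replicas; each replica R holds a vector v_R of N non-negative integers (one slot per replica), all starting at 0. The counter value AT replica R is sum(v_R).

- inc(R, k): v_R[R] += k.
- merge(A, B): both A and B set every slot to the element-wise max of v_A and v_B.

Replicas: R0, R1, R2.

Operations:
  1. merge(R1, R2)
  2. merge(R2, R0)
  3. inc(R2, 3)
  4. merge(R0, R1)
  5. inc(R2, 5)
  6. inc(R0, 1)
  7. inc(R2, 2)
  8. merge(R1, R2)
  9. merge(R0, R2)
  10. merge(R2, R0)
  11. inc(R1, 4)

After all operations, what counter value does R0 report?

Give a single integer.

Op 1: merge R1<->R2 -> R1=(0,0,0) R2=(0,0,0)
Op 2: merge R2<->R0 -> R2=(0,0,0) R0=(0,0,0)
Op 3: inc R2 by 3 -> R2=(0,0,3) value=3
Op 4: merge R0<->R1 -> R0=(0,0,0) R1=(0,0,0)
Op 5: inc R2 by 5 -> R2=(0,0,8) value=8
Op 6: inc R0 by 1 -> R0=(1,0,0) value=1
Op 7: inc R2 by 2 -> R2=(0,0,10) value=10
Op 8: merge R1<->R2 -> R1=(0,0,10) R2=(0,0,10)
Op 9: merge R0<->R2 -> R0=(1,0,10) R2=(1,0,10)
Op 10: merge R2<->R0 -> R2=(1,0,10) R0=(1,0,10)
Op 11: inc R1 by 4 -> R1=(0,4,10) value=14

Answer: 11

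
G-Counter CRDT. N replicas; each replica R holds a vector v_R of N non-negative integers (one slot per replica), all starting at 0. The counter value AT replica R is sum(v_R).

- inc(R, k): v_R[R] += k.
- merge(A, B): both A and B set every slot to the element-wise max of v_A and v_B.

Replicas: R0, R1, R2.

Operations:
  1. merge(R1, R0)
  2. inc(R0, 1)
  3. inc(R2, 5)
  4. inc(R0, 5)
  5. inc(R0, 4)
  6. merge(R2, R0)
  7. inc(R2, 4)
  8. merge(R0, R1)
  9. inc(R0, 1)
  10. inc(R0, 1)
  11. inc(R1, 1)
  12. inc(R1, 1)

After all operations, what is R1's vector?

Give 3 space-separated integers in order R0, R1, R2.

Answer: 10 2 5

Derivation:
Op 1: merge R1<->R0 -> R1=(0,0,0) R0=(0,0,0)
Op 2: inc R0 by 1 -> R0=(1,0,0) value=1
Op 3: inc R2 by 5 -> R2=(0,0,5) value=5
Op 4: inc R0 by 5 -> R0=(6,0,0) value=6
Op 5: inc R0 by 4 -> R0=(10,0,0) value=10
Op 6: merge R2<->R0 -> R2=(10,0,5) R0=(10,0,5)
Op 7: inc R2 by 4 -> R2=(10,0,9) value=19
Op 8: merge R0<->R1 -> R0=(10,0,5) R1=(10,0,5)
Op 9: inc R0 by 1 -> R0=(11,0,5) value=16
Op 10: inc R0 by 1 -> R0=(12,0,5) value=17
Op 11: inc R1 by 1 -> R1=(10,1,5) value=16
Op 12: inc R1 by 1 -> R1=(10,2,5) value=17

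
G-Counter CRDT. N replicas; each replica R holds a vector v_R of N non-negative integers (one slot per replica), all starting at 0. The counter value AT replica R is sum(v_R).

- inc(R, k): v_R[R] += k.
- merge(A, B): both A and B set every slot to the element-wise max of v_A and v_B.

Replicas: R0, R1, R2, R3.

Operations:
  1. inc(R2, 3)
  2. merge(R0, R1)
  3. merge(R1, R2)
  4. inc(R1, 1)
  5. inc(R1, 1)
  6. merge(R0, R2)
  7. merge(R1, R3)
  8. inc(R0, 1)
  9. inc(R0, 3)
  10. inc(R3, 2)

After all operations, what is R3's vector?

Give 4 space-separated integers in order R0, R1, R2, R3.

Answer: 0 2 3 2

Derivation:
Op 1: inc R2 by 3 -> R2=(0,0,3,0) value=3
Op 2: merge R0<->R1 -> R0=(0,0,0,0) R1=(0,0,0,0)
Op 3: merge R1<->R2 -> R1=(0,0,3,0) R2=(0,0,3,0)
Op 4: inc R1 by 1 -> R1=(0,1,3,0) value=4
Op 5: inc R1 by 1 -> R1=(0,2,3,0) value=5
Op 6: merge R0<->R2 -> R0=(0,0,3,0) R2=(0,0,3,0)
Op 7: merge R1<->R3 -> R1=(0,2,3,0) R3=(0,2,3,0)
Op 8: inc R0 by 1 -> R0=(1,0,3,0) value=4
Op 9: inc R0 by 3 -> R0=(4,0,3,0) value=7
Op 10: inc R3 by 2 -> R3=(0,2,3,2) value=7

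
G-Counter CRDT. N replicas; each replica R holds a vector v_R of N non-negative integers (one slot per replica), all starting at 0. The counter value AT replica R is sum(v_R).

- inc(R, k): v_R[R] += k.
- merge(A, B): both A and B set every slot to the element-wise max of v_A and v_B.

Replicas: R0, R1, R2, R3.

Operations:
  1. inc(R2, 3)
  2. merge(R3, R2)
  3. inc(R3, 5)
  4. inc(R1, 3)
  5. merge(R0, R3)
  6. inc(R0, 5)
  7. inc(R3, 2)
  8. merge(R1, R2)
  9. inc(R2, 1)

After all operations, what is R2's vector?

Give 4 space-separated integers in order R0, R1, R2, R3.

Answer: 0 3 4 0

Derivation:
Op 1: inc R2 by 3 -> R2=(0,0,3,0) value=3
Op 2: merge R3<->R2 -> R3=(0,0,3,0) R2=(0,0,3,0)
Op 3: inc R3 by 5 -> R3=(0,0,3,5) value=8
Op 4: inc R1 by 3 -> R1=(0,3,0,0) value=3
Op 5: merge R0<->R3 -> R0=(0,0,3,5) R3=(0,0,3,5)
Op 6: inc R0 by 5 -> R0=(5,0,3,5) value=13
Op 7: inc R3 by 2 -> R3=(0,0,3,7) value=10
Op 8: merge R1<->R2 -> R1=(0,3,3,0) R2=(0,3,3,0)
Op 9: inc R2 by 1 -> R2=(0,3,4,0) value=7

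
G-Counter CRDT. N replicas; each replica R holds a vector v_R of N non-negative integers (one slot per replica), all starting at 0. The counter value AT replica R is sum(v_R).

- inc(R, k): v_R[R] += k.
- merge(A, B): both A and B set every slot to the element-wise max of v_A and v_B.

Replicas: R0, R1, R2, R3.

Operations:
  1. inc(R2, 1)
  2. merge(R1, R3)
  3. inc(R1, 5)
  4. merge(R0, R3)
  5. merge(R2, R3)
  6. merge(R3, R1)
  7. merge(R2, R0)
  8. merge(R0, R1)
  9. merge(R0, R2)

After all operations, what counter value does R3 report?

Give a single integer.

Op 1: inc R2 by 1 -> R2=(0,0,1,0) value=1
Op 2: merge R1<->R3 -> R1=(0,0,0,0) R3=(0,0,0,0)
Op 3: inc R1 by 5 -> R1=(0,5,0,0) value=5
Op 4: merge R0<->R3 -> R0=(0,0,0,0) R3=(0,0,0,0)
Op 5: merge R2<->R3 -> R2=(0,0,1,0) R3=(0,0,1,0)
Op 6: merge R3<->R1 -> R3=(0,5,1,0) R1=(0,5,1,0)
Op 7: merge R2<->R0 -> R2=(0,0,1,0) R0=(0,0,1,0)
Op 8: merge R0<->R1 -> R0=(0,5,1,0) R1=(0,5,1,0)
Op 9: merge R0<->R2 -> R0=(0,5,1,0) R2=(0,5,1,0)

Answer: 6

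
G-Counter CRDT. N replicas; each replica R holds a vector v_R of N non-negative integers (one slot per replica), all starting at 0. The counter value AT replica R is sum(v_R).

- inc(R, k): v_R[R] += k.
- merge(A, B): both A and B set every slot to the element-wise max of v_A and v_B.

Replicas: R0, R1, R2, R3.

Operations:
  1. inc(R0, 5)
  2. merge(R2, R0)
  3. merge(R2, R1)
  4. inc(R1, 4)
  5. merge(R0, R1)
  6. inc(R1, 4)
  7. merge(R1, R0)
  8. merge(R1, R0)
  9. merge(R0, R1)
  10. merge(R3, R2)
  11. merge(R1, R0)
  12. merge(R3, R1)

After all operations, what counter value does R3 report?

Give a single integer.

Answer: 13

Derivation:
Op 1: inc R0 by 5 -> R0=(5,0,0,0) value=5
Op 2: merge R2<->R0 -> R2=(5,0,0,0) R0=(5,0,0,0)
Op 3: merge R2<->R1 -> R2=(5,0,0,0) R1=(5,0,0,0)
Op 4: inc R1 by 4 -> R1=(5,4,0,0) value=9
Op 5: merge R0<->R1 -> R0=(5,4,0,0) R1=(5,4,0,0)
Op 6: inc R1 by 4 -> R1=(5,8,0,0) value=13
Op 7: merge R1<->R0 -> R1=(5,8,0,0) R0=(5,8,0,0)
Op 8: merge R1<->R0 -> R1=(5,8,0,0) R0=(5,8,0,0)
Op 9: merge R0<->R1 -> R0=(5,8,0,0) R1=(5,8,0,0)
Op 10: merge R3<->R2 -> R3=(5,0,0,0) R2=(5,0,0,0)
Op 11: merge R1<->R0 -> R1=(5,8,0,0) R0=(5,8,0,0)
Op 12: merge R3<->R1 -> R3=(5,8,0,0) R1=(5,8,0,0)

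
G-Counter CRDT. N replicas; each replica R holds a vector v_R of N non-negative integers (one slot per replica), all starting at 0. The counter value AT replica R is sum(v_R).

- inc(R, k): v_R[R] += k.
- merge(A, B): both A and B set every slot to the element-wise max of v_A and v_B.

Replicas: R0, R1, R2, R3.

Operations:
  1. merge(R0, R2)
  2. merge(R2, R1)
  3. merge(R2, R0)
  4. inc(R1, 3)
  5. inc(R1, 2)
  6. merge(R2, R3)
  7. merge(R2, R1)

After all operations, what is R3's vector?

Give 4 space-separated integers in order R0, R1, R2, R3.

Answer: 0 0 0 0

Derivation:
Op 1: merge R0<->R2 -> R0=(0,0,0,0) R2=(0,0,0,0)
Op 2: merge R2<->R1 -> R2=(0,0,0,0) R1=(0,0,0,0)
Op 3: merge R2<->R0 -> R2=(0,0,0,0) R0=(0,0,0,0)
Op 4: inc R1 by 3 -> R1=(0,3,0,0) value=3
Op 5: inc R1 by 2 -> R1=(0,5,0,0) value=5
Op 6: merge R2<->R3 -> R2=(0,0,0,0) R3=(0,0,0,0)
Op 7: merge R2<->R1 -> R2=(0,5,0,0) R1=(0,5,0,0)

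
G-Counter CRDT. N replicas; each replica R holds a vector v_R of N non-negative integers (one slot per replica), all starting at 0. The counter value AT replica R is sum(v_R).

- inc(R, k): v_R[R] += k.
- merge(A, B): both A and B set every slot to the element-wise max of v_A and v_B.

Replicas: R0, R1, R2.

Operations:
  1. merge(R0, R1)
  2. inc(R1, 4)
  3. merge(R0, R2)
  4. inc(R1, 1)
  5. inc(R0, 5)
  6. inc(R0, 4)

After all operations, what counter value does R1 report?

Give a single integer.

Op 1: merge R0<->R1 -> R0=(0,0,0) R1=(0,0,0)
Op 2: inc R1 by 4 -> R1=(0,4,0) value=4
Op 3: merge R0<->R2 -> R0=(0,0,0) R2=(0,0,0)
Op 4: inc R1 by 1 -> R1=(0,5,0) value=5
Op 5: inc R0 by 5 -> R0=(5,0,0) value=5
Op 6: inc R0 by 4 -> R0=(9,0,0) value=9

Answer: 5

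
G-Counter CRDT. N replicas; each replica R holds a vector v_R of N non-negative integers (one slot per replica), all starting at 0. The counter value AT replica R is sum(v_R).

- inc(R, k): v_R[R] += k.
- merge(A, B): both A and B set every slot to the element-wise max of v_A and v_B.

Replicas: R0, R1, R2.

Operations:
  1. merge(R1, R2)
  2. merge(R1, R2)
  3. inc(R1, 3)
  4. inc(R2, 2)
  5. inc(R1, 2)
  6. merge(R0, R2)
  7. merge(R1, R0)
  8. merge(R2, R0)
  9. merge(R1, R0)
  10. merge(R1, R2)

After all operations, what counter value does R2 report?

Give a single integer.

Op 1: merge R1<->R2 -> R1=(0,0,0) R2=(0,0,0)
Op 2: merge R1<->R2 -> R1=(0,0,0) R2=(0,0,0)
Op 3: inc R1 by 3 -> R1=(0,3,0) value=3
Op 4: inc R2 by 2 -> R2=(0,0,2) value=2
Op 5: inc R1 by 2 -> R1=(0,5,0) value=5
Op 6: merge R0<->R2 -> R0=(0,0,2) R2=(0,0,2)
Op 7: merge R1<->R0 -> R1=(0,5,2) R0=(0,5,2)
Op 8: merge R2<->R0 -> R2=(0,5,2) R0=(0,5,2)
Op 9: merge R1<->R0 -> R1=(0,5,2) R0=(0,5,2)
Op 10: merge R1<->R2 -> R1=(0,5,2) R2=(0,5,2)

Answer: 7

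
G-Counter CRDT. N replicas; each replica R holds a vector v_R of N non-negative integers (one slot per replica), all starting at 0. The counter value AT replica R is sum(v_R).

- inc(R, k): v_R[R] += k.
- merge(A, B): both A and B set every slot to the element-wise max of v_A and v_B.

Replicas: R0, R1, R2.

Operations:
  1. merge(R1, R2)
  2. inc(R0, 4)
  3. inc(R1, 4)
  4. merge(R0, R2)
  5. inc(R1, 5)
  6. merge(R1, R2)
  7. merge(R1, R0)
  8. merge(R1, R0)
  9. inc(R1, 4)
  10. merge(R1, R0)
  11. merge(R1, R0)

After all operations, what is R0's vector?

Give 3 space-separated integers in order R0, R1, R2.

Answer: 4 13 0

Derivation:
Op 1: merge R1<->R2 -> R1=(0,0,0) R2=(0,0,0)
Op 2: inc R0 by 4 -> R0=(4,0,0) value=4
Op 3: inc R1 by 4 -> R1=(0,4,0) value=4
Op 4: merge R0<->R2 -> R0=(4,0,0) R2=(4,0,0)
Op 5: inc R1 by 5 -> R1=(0,9,0) value=9
Op 6: merge R1<->R2 -> R1=(4,9,0) R2=(4,9,0)
Op 7: merge R1<->R0 -> R1=(4,9,0) R0=(4,9,0)
Op 8: merge R1<->R0 -> R1=(4,9,0) R0=(4,9,0)
Op 9: inc R1 by 4 -> R1=(4,13,0) value=17
Op 10: merge R1<->R0 -> R1=(4,13,0) R0=(4,13,0)
Op 11: merge R1<->R0 -> R1=(4,13,0) R0=(4,13,0)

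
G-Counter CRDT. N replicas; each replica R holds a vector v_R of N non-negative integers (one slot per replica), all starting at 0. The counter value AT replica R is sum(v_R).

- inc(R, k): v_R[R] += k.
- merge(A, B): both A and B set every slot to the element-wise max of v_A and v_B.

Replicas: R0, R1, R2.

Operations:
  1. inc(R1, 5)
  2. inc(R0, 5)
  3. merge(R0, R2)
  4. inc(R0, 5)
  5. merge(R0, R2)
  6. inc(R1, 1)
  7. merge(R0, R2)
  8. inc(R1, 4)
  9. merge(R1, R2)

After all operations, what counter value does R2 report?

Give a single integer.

Answer: 20

Derivation:
Op 1: inc R1 by 5 -> R1=(0,5,0) value=5
Op 2: inc R0 by 5 -> R0=(5,0,0) value=5
Op 3: merge R0<->R2 -> R0=(5,0,0) R2=(5,0,0)
Op 4: inc R0 by 5 -> R0=(10,0,0) value=10
Op 5: merge R0<->R2 -> R0=(10,0,0) R2=(10,0,0)
Op 6: inc R1 by 1 -> R1=(0,6,0) value=6
Op 7: merge R0<->R2 -> R0=(10,0,0) R2=(10,0,0)
Op 8: inc R1 by 4 -> R1=(0,10,0) value=10
Op 9: merge R1<->R2 -> R1=(10,10,0) R2=(10,10,0)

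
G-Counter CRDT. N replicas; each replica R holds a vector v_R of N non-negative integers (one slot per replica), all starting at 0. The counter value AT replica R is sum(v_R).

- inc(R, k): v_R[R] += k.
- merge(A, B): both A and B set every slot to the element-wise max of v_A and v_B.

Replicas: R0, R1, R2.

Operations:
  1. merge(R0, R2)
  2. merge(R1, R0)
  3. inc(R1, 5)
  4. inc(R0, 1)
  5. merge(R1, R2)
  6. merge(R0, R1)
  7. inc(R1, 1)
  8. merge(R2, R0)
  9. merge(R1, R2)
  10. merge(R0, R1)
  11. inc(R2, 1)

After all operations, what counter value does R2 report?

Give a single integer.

Op 1: merge R0<->R2 -> R0=(0,0,0) R2=(0,0,0)
Op 2: merge R1<->R0 -> R1=(0,0,0) R0=(0,0,0)
Op 3: inc R1 by 5 -> R1=(0,5,0) value=5
Op 4: inc R0 by 1 -> R0=(1,0,0) value=1
Op 5: merge R1<->R2 -> R1=(0,5,0) R2=(0,5,0)
Op 6: merge R0<->R1 -> R0=(1,5,0) R1=(1,5,0)
Op 7: inc R1 by 1 -> R1=(1,6,0) value=7
Op 8: merge R2<->R0 -> R2=(1,5,0) R0=(1,5,0)
Op 9: merge R1<->R2 -> R1=(1,6,0) R2=(1,6,0)
Op 10: merge R0<->R1 -> R0=(1,6,0) R1=(1,6,0)
Op 11: inc R2 by 1 -> R2=(1,6,1) value=8

Answer: 8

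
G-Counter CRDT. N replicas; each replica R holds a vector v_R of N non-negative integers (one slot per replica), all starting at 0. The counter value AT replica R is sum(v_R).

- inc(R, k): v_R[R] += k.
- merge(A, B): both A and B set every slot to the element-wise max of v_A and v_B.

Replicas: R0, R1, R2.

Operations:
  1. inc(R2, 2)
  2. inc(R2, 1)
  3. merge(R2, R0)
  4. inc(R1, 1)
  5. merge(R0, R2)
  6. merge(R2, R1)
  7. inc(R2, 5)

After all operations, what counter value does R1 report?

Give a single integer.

Op 1: inc R2 by 2 -> R2=(0,0,2) value=2
Op 2: inc R2 by 1 -> R2=(0,0,3) value=3
Op 3: merge R2<->R0 -> R2=(0,0,3) R0=(0,0,3)
Op 4: inc R1 by 1 -> R1=(0,1,0) value=1
Op 5: merge R0<->R2 -> R0=(0,0,3) R2=(0,0,3)
Op 6: merge R2<->R1 -> R2=(0,1,3) R1=(0,1,3)
Op 7: inc R2 by 5 -> R2=(0,1,8) value=9

Answer: 4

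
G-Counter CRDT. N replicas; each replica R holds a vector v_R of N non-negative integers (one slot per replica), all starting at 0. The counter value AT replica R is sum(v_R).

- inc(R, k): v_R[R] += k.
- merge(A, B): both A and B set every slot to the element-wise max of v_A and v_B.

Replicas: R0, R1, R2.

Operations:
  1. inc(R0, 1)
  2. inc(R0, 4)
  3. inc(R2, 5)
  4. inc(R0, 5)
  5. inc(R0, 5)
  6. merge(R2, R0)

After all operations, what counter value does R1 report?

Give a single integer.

Op 1: inc R0 by 1 -> R0=(1,0,0) value=1
Op 2: inc R0 by 4 -> R0=(5,0,0) value=5
Op 3: inc R2 by 5 -> R2=(0,0,5) value=5
Op 4: inc R0 by 5 -> R0=(10,0,0) value=10
Op 5: inc R0 by 5 -> R0=(15,0,0) value=15
Op 6: merge R2<->R0 -> R2=(15,0,5) R0=(15,0,5)

Answer: 0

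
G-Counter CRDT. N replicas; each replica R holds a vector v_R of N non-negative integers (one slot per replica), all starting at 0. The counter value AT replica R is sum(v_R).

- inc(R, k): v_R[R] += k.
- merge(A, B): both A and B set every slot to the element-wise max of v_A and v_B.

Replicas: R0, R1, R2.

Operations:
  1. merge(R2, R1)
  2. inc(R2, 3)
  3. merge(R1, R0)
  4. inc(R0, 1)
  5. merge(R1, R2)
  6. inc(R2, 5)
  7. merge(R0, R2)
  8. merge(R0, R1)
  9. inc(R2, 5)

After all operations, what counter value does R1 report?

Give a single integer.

Op 1: merge R2<->R1 -> R2=(0,0,0) R1=(0,0,0)
Op 2: inc R2 by 3 -> R2=(0,0,3) value=3
Op 3: merge R1<->R0 -> R1=(0,0,0) R0=(0,0,0)
Op 4: inc R0 by 1 -> R0=(1,0,0) value=1
Op 5: merge R1<->R2 -> R1=(0,0,3) R2=(0,0,3)
Op 6: inc R2 by 5 -> R2=(0,0,8) value=8
Op 7: merge R0<->R2 -> R0=(1,0,8) R2=(1,0,8)
Op 8: merge R0<->R1 -> R0=(1,0,8) R1=(1,0,8)
Op 9: inc R2 by 5 -> R2=(1,0,13) value=14

Answer: 9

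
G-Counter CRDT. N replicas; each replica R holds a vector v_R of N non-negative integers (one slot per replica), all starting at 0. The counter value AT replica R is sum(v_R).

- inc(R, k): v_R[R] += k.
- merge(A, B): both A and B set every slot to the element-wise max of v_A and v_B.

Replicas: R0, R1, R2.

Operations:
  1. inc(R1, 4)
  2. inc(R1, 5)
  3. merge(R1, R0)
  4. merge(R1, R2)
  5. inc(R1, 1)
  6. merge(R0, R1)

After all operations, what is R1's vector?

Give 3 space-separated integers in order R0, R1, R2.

Answer: 0 10 0

Derivation:
Op 1: inc R1 by 4 -> R1=(0,4,0) value=4
Op 2: inc R1 by 5 -> R1=(0,9,0) value=9
Op 3: merge R1<->R0 -> R1=(0,9,0) R0=(0,9,0)
Op 4: merge R1<->R2 -> R1=(0,9,0) R2=(0,9,0)
Op 5: inc R1 by 1 -> R1=(0,10,0) value=10
Op 6: merge R0<->R1 -> R0=(0,10,0) R1=(0,10,0)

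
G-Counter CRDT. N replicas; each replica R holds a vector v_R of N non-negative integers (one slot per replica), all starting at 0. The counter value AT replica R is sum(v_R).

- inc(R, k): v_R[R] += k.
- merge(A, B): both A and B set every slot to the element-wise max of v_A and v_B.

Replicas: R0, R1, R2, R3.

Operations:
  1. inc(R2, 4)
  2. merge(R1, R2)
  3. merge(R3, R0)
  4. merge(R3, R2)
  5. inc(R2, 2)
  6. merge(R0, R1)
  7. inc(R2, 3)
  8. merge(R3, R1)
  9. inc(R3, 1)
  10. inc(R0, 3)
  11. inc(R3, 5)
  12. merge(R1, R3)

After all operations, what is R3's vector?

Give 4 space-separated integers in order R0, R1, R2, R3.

Op 1: inc R2 by 4 -> R2=(0,0,4,0) value=4
Op 2: merge R1<->R2 -> R1=(0,0,4,0) R2=(0,0,4,0)
Op 3: merge R3<->R0 -> R3=(0,0,0,0) R0=(0,0,0,0)
Op 4: merge R3<->R2 -> R3=(0,0,4,0) R2=(0,0,4,0)
Op 5: inc R2 by 2 -> R2=(0,0,6,0) value=6
Op 6: merge R0<->R1 -> R0=(0,0,4,0) R1=(0,0,4,0)
Op 7: inc R2 by 3 -> R2=(0,0,9,0) value=9
Op 8: merge R3<->R1 -> R3=(0,0,4,0) R1=(0,0,4,0)
Op 9: inc R3 by 1 -> R3=(0,0,4,1) value=5
Op 10: inc R0 by 3 -> R0=(3,0,4,0) value=7
Op 11: inc R3 by 5 -> R3=(0,0,4,6) value=10
Op 12: merge R1<->R3 -> R1=(0,0,4,6) R3=(0,0,4,6)

Answer: 0 0 4 6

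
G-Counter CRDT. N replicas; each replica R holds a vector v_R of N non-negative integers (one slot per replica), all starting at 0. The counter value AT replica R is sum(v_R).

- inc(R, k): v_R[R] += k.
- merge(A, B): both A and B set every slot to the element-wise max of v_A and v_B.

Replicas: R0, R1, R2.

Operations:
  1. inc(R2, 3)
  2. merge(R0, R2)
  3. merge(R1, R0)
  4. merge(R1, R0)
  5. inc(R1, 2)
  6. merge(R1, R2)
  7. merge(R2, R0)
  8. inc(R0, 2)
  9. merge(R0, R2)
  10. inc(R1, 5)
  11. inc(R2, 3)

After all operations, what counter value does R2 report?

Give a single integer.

Op 1: inc R2 by 3 -> R2=(0,0,3) value=3
Op 2: merge R0<->R2 -> R0=(0,0,3) R2=(0,0,3)
Op 3: merge R1<->R0 -> R1=(0,0,3) R0=(0,0,3)
Op 4: merge R1<->R0 -> R1=(0,0,3) R0=(0,0,3)
Op 5: inc R1 by 2 -> R1=(0,2,3) value=5
Op 6: merge R1<->R2 -> R1=(0,2,3) R2=(0,2,3)
Op 7: merge R2<->R0 -> R2=(0,2,3) R0=(0,2,3)
Op 8: inc R0 by 2 -> R0=(2,2,3) value=7
Op 9: merge R0<->R2 -> R0=(2,2,3) R2=(2,2,3)
Op 10: inc R1 by 5 -> R1=(0,7,3) value=10
Op 11: inc R2 by 3 -> R2=(2,2,6) value=10

Answer: 10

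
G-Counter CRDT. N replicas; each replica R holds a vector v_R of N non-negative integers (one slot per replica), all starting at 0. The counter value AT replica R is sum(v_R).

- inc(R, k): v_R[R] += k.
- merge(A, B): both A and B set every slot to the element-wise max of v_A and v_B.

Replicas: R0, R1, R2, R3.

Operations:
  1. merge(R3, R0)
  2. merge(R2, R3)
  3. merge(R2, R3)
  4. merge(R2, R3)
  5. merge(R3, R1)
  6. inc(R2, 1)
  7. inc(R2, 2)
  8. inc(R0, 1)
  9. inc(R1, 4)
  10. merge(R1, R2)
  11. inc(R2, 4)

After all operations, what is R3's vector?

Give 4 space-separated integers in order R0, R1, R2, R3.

Answer: 0 0 0 0

Derivation:
Op 1: merge R3<->R0 -> R3=(0,0,0,0) R0=(0,0,0,0)
Op 2: merge R2<->R3 -> R2=(0,0,0,0) R3=(0,0,0,0)
Op 3: merge R2<->R3 -> R2=(0,0,0,0) R3=(0,0,0,0)
Op 4: merge R2<->R3 -> R2=(0,0,0,0) R3=(0,0,0,0)
Op 5: merge R3<->R1 -> R3=(0,0,0,0) R1=(0,0,0,0)
Op 6: inc R2 by 1 -> R2=(0,0,1,0) value=1
Op 7: inc R2 by 2 -> R2=(0,0,3,0) value=3
Op 8: inc R0 by 1 -> R0=(1,0,0,0) value=1
Op 9: inc R1 by 4 -> R1=(0,4,0,0) value=4
Op 10: merge R1<->R2 -> R1=(0,4,3,0) R2=(0,4,3,0)
Op 11: inc R2 by 4 -> R2=(0,4,7,0) value=11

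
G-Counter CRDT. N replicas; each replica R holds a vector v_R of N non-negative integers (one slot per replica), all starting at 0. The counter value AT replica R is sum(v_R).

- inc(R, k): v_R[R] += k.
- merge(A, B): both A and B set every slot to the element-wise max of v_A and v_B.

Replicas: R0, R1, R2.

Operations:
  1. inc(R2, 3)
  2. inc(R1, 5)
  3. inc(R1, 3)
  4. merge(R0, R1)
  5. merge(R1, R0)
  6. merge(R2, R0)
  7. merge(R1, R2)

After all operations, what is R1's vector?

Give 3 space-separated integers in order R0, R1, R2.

Op 1: inc R2 by 3 -> R2=(0,0,3) value=3
Op 2: inc R1 by 5 -> R1=(0,5,0) value=5
Op 3: inc R1 by 3 -> R1=(0,8,0) value=8
Op 4: merge R0<->R1 -> R0=(0,8,0) R1=(0,8,0)
Op 5: merge R1<->R0 -> R1=(0,8,0) R0=(0,8,0)
Op 6: merge R2<->R0 -> R2=(0,8,3) R0=(0,8,3)
Op 7: merge R1<->R2 -> R1=(0,8,3) R2=(0,8,3)

Answer: 0 8 3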